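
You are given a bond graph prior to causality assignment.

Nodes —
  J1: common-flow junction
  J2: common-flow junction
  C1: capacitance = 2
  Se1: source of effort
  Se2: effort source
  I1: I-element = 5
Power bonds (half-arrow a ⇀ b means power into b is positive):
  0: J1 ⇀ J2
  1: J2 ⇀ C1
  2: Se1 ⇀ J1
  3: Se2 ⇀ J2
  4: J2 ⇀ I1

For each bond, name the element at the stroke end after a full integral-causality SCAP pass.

#0 →J2
#1 →J2
#2 →J1
#3 →J2
#4 →I1

β2 →J1  (Se1: effort source, stroke at far end)
β3 →J2  (Se2 (Se) sets effort on bond)
β0 →J2  (J1: last free bond brings flow in)
β1 →J2  (prefer integral on C1)
β4 →I1  (J2: last free bond brings flow in)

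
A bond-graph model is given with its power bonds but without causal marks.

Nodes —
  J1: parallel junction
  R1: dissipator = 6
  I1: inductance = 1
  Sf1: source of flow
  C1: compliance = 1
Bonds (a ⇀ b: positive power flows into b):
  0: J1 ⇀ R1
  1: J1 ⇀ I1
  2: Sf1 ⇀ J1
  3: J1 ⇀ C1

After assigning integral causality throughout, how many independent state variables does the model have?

b2 stroke→Sf1  (Sf1 fixes flow; stroke at Sf1)
b1 stroke→I1  (I1 outputs flow p/I1)
b3 stroke→J1  (C1: C, integral causality)
b0 stroke→R1  (J1 effort already set via bond 3)

2  (C1, I1 all integral)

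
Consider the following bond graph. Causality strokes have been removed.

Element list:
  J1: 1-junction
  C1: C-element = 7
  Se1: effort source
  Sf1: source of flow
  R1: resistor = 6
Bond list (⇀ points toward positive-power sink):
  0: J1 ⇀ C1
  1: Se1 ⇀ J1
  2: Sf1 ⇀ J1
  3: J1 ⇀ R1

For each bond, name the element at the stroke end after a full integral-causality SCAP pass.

b1 stroke at J1  (Se1 fixes effort; stroke away)
b2 stroke at Sf1  (Sf1: flow source, stroke at near end)
b0 stroke at J1  (1-jn J1 has f-setter on 2)
b3 stroke at J1  (common-f at J1 fixed by 2)

#0 stroke→J1
#1 stroke→J1
#2 stroke→Sf1
#3 stroke→J1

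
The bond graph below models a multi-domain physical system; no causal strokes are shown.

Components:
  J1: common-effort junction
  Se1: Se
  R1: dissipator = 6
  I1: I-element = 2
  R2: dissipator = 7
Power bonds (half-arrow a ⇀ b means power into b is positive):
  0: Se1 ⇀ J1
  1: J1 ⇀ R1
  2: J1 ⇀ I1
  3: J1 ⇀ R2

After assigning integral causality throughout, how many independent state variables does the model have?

b0 stroke at J1  (Se1: effort source, stroke at far end)
b1 stroke at R1  (J1: bond 0 brought effort, rest push out)
b2 stroke at I1  (J1: bond 0 brought effort, rest push out)
b3 stroke at R2  (J1: bond 0 brought effort, rest push out)

1  (I1 all integral)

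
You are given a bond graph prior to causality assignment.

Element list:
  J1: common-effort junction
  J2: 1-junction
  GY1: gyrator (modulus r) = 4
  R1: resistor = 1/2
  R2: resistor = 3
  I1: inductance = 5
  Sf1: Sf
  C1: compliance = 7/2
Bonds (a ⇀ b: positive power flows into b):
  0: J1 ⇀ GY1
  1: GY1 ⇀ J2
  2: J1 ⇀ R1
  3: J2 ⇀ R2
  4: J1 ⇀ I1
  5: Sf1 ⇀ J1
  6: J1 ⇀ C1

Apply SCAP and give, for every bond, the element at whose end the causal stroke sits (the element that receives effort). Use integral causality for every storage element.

β0 |GY1
β1 |GY1
β2 |R1
β3 |J2
β4 |I1
β5 |Sf1
β6 |J1

β5 stroke at Sf1  (source Sf1 imposes f)
β4 stroke at I1  (I1 integral (f out))
β6 stroke at J1  (C1 outputs effort q/C1)
β0 stroke at GY1  (common-e at J1 fixed by 6)
β2 stroke at R1  (J1: bond 6 brought effort, rest push out)
β1 stroke at GY1  (GY1: gyrator matches bond 0)
β3 stroke at J2  (J2: bond 1 brought flow, rest push out)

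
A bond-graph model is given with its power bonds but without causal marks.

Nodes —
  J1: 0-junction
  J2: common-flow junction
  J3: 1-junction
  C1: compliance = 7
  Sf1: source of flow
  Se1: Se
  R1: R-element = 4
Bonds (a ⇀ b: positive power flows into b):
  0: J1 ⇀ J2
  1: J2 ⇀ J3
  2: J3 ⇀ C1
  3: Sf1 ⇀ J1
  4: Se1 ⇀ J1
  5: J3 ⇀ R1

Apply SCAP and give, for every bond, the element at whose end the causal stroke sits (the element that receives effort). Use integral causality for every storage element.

bond 0 stroke at J2
bond 1 stroke at J3
bond 2 stroke at J3
bond 3 stroke at Sf1
bond 4 stroke at J1
bond 5 stroke at R1

#3 →Sf1  (Sf1 fixes flow; stroke at Sf1)
#4 →J1  (Se1 (Se) sets effort on bond)
#0 →J2  (0-jn J1 has e-setter on 4)
#1 →J3  (closing 1-jn rule on J2)
#2 →J3  (prefer integral on C1)
#5 →R1  (only one flow-in slot at J3)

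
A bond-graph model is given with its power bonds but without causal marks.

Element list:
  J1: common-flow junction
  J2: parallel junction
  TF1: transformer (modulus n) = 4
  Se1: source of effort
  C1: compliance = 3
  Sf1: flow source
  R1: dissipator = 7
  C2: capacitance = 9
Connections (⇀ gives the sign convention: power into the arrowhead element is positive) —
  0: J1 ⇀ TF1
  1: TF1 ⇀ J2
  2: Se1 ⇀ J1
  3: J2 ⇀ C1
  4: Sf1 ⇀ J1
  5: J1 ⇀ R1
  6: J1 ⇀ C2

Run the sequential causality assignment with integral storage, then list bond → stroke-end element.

bond 0 →J1
bond 1 →TF1
bond 2 →J1
bond 3 →J2
bond 4 →Sf1
bond 5 →J1
bond 6 →J1

#2 |J1  (Se1: effort source, stroke at far end)
#4 |Sf1  (Sf1 fixes flow; stroke at Sf1)
#0 |J1  (J1: bond 4 brought flow, rest push out)
#5 |J1  (J1 flow already set via bond 4)
#6 |J1  (J1: bond 4 brought flow, rest push out)
#1 |TF1  (through TF1, causality passes straight; one stroke at TF1)
#3 |J2  (closing 0-jn rule on J2)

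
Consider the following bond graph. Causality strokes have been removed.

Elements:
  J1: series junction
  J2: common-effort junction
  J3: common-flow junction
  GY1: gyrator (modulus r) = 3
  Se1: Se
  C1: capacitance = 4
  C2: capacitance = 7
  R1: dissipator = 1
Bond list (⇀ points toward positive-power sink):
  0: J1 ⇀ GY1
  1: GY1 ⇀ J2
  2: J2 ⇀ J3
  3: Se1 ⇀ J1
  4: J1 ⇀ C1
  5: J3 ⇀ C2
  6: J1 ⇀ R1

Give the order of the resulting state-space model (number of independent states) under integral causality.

#3 stroke→J1  (Se1 fixes effort; stroke away)
#4 stroke→J1  (prefer integral on C1)
#5 stroke→J3  (C2: C, integral causality)
#2 stroke→J2  (J3: last free bond brings flow in)
#1 stroke→GY1  (J2 effort already set via bond 2)
#0 stroke→GY1  (GY GY1: same side as bond 1)
#6 stroke→J1  (J1: bond 0 brought flow, rest push out)

2  (C1, C2 all integral)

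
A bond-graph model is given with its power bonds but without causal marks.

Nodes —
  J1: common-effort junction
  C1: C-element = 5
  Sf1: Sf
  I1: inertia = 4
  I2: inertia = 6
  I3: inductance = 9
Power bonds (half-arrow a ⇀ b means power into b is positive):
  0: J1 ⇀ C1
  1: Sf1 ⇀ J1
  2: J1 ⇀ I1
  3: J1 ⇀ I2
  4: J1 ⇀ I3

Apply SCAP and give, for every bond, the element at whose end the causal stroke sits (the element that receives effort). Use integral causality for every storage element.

β0 stroke at J1
β1 stroke at Sf1
β2 stroke at I1
β3 stroke at I2
β4 stroke at I3

#1 →Sf1  (Sf1 fixes flow; stroke at Sf1)
#0 →J1  (C1: C, integral causality)
#2 →I1  (common-e at J1 fixed by 0)
#3 →I2  (common-e at J1 fixed by 0)
#4 →I3  (common-e at J1 fixed by 0)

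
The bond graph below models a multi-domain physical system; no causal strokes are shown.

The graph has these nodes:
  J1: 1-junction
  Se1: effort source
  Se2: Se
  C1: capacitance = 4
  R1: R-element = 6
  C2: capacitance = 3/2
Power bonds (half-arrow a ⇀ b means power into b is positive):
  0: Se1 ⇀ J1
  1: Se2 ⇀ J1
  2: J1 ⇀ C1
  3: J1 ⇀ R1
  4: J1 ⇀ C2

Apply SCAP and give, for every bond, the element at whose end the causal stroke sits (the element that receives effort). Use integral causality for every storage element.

bond 0 stroke at J1  (Se1 fixes effort; stroke away)
bond 1 stroke at J1  (Se2 fixes effort; stroke away)
bond 2 stroke at J1  (C1 outputs effort q/C1)
bond 4 stroke at J1  (prefer integral on C2)
bond 3 stroke at R1  (J1: last free bond brings flow in)

#0 stroke→J1
#1 stroke→J1
#2 stroke→J1
#3 stroke→R1
#4 stroke→J1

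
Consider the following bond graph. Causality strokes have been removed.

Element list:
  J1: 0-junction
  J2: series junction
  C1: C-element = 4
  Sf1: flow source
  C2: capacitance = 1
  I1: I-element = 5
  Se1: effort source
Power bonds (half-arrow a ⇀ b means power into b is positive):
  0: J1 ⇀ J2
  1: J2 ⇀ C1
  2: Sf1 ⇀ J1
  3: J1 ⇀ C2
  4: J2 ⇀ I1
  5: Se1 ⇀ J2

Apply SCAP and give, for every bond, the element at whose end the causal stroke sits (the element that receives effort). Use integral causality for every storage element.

β0 →J2
β1 →J2
β2 →Sf1
β3 →J1
β4 →I1
β5 →J2

b2 |Sf1  (Sf1: flow source, stroke at near end)
b5 |J2  (source Se1 imposes e)
b1 |J2  (C1 integral (e out))
b3 |J1  (prefer integral on C2)
b0 |J2  (J1: bond 3 brought effort, rest push out)
b4 |I1  (J2 needs exactly one f-in)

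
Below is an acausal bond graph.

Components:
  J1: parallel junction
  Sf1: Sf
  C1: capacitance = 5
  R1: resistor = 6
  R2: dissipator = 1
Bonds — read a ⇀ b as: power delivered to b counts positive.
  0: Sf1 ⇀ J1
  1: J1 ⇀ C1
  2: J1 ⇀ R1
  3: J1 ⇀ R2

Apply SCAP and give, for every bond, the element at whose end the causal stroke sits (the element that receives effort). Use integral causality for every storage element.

bond 0 stroke at Sf1  (source Sf1 imposes f)
bond 1 stroke at J1  (C1: C, integral causality)
bond 2 stroke at R1  (0-jn J1 has e-setter on 1)
bond 3 stroke at R2  (J1: bond 1 brought effort, rest push out)

#0 stroke→Sf1
#1 stroke→J1
#2 stroke→R1
#3 stroke→R2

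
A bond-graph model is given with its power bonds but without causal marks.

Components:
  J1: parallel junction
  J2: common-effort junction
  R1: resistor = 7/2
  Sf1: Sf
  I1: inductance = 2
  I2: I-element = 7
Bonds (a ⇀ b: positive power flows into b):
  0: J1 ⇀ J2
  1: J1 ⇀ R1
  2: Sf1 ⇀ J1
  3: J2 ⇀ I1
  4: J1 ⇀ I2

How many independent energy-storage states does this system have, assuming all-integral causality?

#2 stroke→Sf1  (source Sf1 imposes f)
#3 stroke→I1  (prefer integral on I1)
#0 stroke→J2  (closing 0-jn rule on J2)
#4 stroke→I2  (prefer integral on I2)
#1 stroke→J1  (J1: last free bond brings effort in)

2  (I1, I2 all integral)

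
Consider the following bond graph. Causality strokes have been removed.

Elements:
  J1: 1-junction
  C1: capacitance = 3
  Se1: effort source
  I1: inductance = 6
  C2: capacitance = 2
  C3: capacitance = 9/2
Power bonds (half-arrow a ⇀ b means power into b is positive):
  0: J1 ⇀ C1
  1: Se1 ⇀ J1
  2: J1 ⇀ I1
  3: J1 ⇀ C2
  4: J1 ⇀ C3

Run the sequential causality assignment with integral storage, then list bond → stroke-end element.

bond 1 stroke→J1  (source Se1 imposes e)
bond 0 stroke→J1  (C1: C, integral causality)
bond 2 stroke→I1  (prefer integral on I1)
bond 3 stroke→J1  (common-f at J1 fixed by 2)
bond 4 stroke→J1  (J1: bond 2 brought flow, rest push out)

β0 stroke→J1
β1 stroke→J1
β2 stroke→I1
β3 stroke→J1
β4 stroke→J1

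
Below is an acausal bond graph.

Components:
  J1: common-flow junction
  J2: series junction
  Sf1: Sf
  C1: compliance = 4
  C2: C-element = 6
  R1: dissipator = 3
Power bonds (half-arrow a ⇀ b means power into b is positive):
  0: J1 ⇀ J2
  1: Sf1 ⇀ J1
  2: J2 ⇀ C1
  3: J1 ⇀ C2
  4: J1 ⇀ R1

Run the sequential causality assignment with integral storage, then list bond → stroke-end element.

b0 |J1
b1 |Sf1
b2 |J2
b3 |J1
b4 |J1

β1 stroke→Sf1  (Sf1: flow source, stroke at near end)
β0 stroke→J1  (common-f at J1 fixed by 1)
β3 stroke→J1  (common-f at J1 fixed by 1)
β4 stroke→J1  (J1: bond 1 brought flow, rest push out)
β2 stroke→J2  (J2 flow already set via bond 0)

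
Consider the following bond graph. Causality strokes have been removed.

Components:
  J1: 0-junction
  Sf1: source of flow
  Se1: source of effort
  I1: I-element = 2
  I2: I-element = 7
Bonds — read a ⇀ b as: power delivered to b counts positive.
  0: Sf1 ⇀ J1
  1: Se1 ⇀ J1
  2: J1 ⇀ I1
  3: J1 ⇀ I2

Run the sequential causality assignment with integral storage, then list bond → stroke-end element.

b0 |Sf1  (source Sf1 imposes f)
b1 |J1  (source Se1 imposes e)
b2 |I1  (J1 effort already set via bond 1)
b3 |I2  (0-jn J1 has e-setter on 1)

#0 stroke→Sf1
#1 stroke→J1
#2 stroke→I1
#3 stroke→I2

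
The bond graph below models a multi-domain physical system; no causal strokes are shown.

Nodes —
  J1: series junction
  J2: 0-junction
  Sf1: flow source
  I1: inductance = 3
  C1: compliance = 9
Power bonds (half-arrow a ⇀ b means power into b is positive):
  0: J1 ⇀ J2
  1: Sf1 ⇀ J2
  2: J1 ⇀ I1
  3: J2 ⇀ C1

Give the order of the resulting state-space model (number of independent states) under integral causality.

2  (C1, I1 all integral)

β1 stroke→Sf1  (Sf1 (Sf) sets flow on bond)
β2 stroke→I1  (I1: I, integral causality)
β0 stroke→J1  (J1: bond 2 brought flow, rest push out)
β3 stroke→J2  (J2: last free bond brings effort in)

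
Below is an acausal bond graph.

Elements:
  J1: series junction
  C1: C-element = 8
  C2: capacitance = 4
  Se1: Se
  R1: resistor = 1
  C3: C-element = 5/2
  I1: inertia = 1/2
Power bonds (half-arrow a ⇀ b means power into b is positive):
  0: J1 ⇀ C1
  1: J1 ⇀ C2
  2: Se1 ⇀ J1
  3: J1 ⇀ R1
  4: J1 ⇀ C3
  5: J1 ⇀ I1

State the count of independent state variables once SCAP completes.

4  (C1, C2, C3, I1 all integral)

β2 |J1  (Se1 (Se) sets effort on bond)
β0 |J1  (C1: C, integral causality)
β1 |J1  (C2: C, integral causality)
β4 |J1  (prefer integral on C3)
β5 |I1  (I1: I, integral causality)
β3 |J1  (J1 flow already set via bond 5)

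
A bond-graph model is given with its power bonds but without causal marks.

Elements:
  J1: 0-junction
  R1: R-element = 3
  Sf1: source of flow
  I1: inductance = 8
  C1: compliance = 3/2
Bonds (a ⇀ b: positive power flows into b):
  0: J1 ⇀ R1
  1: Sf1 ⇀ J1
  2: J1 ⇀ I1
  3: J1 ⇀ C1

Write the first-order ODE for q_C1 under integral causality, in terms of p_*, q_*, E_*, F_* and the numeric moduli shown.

bond 1 stroke→Sf1  (Sf1 (Sf) sets flow on bond)
bond 2 stroke→I1  (I1: I, integral causality)
bond 3 stroke→J1  (C1 outputs effort q/C1)
bond 0 stroke→R1  (common-e at J1 fixed by 3)

dq_C1/dt = F_Sf1 - p_I1/8 - 2*q_C1/9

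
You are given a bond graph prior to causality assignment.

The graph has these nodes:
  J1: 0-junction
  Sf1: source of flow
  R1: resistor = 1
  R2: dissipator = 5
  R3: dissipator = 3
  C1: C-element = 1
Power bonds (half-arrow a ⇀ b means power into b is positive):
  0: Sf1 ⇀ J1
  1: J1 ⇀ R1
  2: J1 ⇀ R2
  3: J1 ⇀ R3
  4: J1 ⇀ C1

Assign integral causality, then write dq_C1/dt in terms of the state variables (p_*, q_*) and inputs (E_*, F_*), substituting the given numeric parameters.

b0 stroke→Sf1  (Sf1 (Sf) sets flow on bond)
b4 stroke→J1  (C1 integral (e out))
b1 stroke→R1  (0-jn J1 has e-setter on 4)
b2 stroke→R2  (J1: bond 4 brought effort, rest push out)
b3 stroke→R3  (0-jn J1 has e-setter on 4)

dq_C1/dt = F_Sf1 - 23*q_C1/15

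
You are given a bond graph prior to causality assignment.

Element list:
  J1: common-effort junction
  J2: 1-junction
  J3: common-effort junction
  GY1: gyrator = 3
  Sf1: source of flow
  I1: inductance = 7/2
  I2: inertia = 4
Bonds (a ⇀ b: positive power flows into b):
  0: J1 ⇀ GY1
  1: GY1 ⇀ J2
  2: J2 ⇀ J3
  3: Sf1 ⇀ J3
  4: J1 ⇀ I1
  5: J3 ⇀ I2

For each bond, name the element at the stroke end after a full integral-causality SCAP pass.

b3 →Sf1  (Sf1 (Sf) sets flow on bond)
b4 →I1  (I1: I, integral causality)
b0 →J1  (closing 0-jn rule on J1)
b1 →J2  (GY GY1: same side as bond 0)
b2 →J3  (closing 1-jn rule on J2)
b5 →I2  (0-jn J3 has e-setter on 2)

#0 stroke at J1
#1 stroke at J2
#2 stroke at J3
#3 stroke at Sf1
#4 stroke at I1
#5 stroke at I2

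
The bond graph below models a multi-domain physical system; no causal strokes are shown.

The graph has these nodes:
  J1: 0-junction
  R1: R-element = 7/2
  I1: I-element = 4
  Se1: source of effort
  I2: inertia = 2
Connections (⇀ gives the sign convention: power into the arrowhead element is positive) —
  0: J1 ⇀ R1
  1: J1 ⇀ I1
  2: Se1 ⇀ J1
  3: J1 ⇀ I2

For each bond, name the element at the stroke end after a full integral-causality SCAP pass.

bond 2 stroke at J1  (Se1 fixes effort; stroke away)
bond 0 stroke at R1  (0-jn J1 has e-setter on 2)
bond 1 stroke at I1  (0-jn J1 has e-setter on 2)
bond 3 stroke at I2  (J1: bond 2 brought effort, rest push out)

b0 stroke at R1
b1 stroke at I1
b2 stroke at J1
b3 stroke at I2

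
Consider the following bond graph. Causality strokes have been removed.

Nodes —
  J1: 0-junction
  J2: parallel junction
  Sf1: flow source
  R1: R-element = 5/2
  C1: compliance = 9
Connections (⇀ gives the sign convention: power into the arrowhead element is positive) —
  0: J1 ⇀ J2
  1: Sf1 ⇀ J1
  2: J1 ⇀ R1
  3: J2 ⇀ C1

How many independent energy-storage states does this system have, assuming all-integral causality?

1  (C1 all integral)

#1 stroke at Sf1  (Sf1 fixes flow; stroke at Sf1)
#3 stroke at J2  (C1 outputs effort q/C1)
#0 stroke at J1  (0-jn J2 has e-setter on 3)
#2 stroke at R1  (J1: bond 0 brought effort, rest push out)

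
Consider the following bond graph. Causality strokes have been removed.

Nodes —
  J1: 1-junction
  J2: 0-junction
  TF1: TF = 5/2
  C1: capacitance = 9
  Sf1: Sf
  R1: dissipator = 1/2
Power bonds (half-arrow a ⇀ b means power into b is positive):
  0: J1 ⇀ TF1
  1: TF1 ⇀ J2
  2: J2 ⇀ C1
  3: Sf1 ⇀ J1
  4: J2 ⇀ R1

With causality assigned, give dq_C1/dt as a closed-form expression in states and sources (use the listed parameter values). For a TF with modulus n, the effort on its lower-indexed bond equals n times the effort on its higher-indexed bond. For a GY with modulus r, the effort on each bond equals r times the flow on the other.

dq_C1/dt = 5*F_Sf1/2 - 2*q_C1/9

b3 →Sf1  (Sf1 (Sf) sets flow on bond)
b0 →J1  (J1: bond 3 brought flow, rest push out)
b1 →TF1  (TF TF1: opposite of bond 0)
b2 →J2  (prefer integral on C1)
b4 →R1  (common-e at J2 fixed by 2)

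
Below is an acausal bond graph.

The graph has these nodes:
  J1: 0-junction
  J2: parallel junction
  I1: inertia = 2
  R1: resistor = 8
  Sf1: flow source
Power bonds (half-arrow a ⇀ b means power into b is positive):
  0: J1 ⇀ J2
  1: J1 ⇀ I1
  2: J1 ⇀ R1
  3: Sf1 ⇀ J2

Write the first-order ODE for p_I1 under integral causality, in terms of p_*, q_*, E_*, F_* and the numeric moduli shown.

b3 stroke at Sf1  (source Sf1 imposes f)
b0 stroke at J2  (only one effort-in slot at J2)
b1 stroke at I1  (I1: I, integral causality)
b2 stroke at J1  (only one effort-in slot at J1)

dp_I1/dt = 8*F_Sf1 - 4*p_I1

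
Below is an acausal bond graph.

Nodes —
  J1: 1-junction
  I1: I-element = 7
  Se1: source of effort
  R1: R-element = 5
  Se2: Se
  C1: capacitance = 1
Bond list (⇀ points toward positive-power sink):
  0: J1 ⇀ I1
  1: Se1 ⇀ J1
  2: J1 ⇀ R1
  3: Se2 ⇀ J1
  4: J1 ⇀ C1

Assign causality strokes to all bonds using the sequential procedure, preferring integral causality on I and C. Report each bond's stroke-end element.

β0 →I1
β1 →J1
β2 →J1
β3 →J1
β4 →J1

#1 stroke→J1  (Se1 (Se) sets effort on bond)
#3 stroke→J1  (source Se2 imposes e)
#0 stroke→I1  (prefer integral on I1)
#2 stroke→J1  (J1 flow already set via bond 0)
#4 stroke→J1  (common-f at J1 fixed by 0)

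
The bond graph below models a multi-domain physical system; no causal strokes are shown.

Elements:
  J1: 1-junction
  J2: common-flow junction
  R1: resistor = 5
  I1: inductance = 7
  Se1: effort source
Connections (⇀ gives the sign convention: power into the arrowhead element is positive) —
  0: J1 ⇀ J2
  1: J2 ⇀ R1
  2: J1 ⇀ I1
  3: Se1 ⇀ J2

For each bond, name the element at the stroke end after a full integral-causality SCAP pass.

β3 stroke at J2  (Se1 (Se) sets effort on bond)
β2 stroke at I1  (I1 integral (f out))
β0 stroke at J1  (common-f at J1 fixed by 2)
β1 stroke at J2  (common-f at J2 fixed by 0)

bond 0 stroke at J1
bond 1 stroke at J2
bond 2 stroke at I1
bond 3 stroke at J2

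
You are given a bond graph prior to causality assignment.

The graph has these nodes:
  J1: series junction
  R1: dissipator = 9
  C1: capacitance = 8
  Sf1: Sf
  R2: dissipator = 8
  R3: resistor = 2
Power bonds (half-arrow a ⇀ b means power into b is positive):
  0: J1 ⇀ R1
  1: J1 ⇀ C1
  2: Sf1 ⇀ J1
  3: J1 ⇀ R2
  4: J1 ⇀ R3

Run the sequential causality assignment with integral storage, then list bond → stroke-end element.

#0 stroke→J1
#1 stroke→J1
#2 stroke→Sf1
#3 stroke→J1
#4 stroke→J1

b2 →Sf1  (Sf1 fixes flow; stroke at Sf1)
b0 →J1  (J1: bond 2 brought flow, rest push out)
b1 →J1  (J1: bond 2 brought flow, rest push out)
b3 →J1  (J1: bond 2 brought flow, rest push out)
b4 →J1  (1-jn J1 has f-setter on 2)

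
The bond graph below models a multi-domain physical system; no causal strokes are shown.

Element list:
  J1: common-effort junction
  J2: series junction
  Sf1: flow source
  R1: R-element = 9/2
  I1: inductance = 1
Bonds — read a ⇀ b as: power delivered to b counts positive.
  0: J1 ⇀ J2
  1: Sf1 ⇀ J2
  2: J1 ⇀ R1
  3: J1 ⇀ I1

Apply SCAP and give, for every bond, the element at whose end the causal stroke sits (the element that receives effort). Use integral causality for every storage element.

β1 stroke at Sf1  (source Sf1 imposes f)
β0 stroke at J2  (J2: bond 1 brought flow, rest push out)
β3 stroke at I1  (prefer integral on I1)
β2 stroke at J1  (J1 needs exactly one e-in)

#0 →J2
#1 →Sf1
#2 →J1
#3 →I1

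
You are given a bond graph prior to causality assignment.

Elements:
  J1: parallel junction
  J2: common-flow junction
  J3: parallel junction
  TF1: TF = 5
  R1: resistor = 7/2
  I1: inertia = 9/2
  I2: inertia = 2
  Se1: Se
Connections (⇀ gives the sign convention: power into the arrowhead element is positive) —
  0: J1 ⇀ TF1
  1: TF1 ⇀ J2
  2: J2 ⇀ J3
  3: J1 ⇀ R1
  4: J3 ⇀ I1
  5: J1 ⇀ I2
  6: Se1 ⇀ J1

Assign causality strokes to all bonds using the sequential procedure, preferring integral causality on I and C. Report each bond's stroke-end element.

bond 6 →J1  (Se1: effort source, stroke at far end)
bond 0 →TF1  (common-e at J1 fixed by 6)
bond 3 →R1  (J1: bond 6 brought effort, rest push out)
bond 5 →I2  (common-e at J1 fixed by 6)
bond 1 →J2  (TF TF1: opposite of bond 0)
bond 2 →J3  (J2 needs exactly one f-in)
bond 4 →I1  (common-e at J3 fixed by 2)

b0 stroke at TF1
b1 stroke at J2
b2 stroke at J3
b3 stroke at R1
b4 stroke at I1
b5 stroke at I2
b6 stroke at J1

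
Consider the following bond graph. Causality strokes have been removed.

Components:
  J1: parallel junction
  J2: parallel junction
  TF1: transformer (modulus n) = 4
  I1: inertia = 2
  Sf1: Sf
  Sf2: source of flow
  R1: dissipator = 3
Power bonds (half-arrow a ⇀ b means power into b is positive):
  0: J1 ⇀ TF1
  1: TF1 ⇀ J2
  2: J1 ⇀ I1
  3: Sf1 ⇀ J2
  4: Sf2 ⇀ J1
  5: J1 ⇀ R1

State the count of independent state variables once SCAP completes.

b3 stroke at Sf1  (Sf1: flow source, stroke at near end)
b4 stroke at Sf2  (source Sf2 imposes f)
b1 stroke at J2  (J2: last free bond brings effort in)
b0 stroke at TF1  (TF1: transformer flips bond 1)
b2 stroke at I1  (I1 outputs flow p/I1)
b5 stroke at J1  (J1: last free bond brings effort in)

1  (I1 all integral)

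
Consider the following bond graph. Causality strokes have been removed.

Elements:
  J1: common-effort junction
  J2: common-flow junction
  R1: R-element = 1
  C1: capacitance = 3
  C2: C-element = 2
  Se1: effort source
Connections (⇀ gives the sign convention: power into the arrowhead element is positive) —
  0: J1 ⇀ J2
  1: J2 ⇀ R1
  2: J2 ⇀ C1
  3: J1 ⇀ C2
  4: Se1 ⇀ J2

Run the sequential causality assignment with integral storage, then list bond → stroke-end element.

#4 stroke→J2  (Se1 fixes effort; stroke away)
#2 stroke→J2  (C1 outputs effort q/C1)
#3 stroke→J1  (C2 outputs effort q/C2)
#0 stroke→J2  (0-jn J1 has e-setter on 3)
#1 stroke→R1  (closing 1-jn rule on J2)

#0 stroke at J2
#1 stroke at R1
#2 stroke at J2
#3 stroke at J1
#4 stroke at J2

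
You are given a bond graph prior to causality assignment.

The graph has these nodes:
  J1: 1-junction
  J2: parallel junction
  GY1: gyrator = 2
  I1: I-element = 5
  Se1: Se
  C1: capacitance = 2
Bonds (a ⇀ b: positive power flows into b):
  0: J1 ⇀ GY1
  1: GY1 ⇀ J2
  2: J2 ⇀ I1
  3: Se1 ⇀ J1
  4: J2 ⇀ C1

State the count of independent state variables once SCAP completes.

#3 |J1  (Se1 (Se) sets effort on bond)
#0 |GY1  (closing 1-jn rule on J1)
#1 |GY1  (GY GY1: same side as bond 0)
#2 |I1  (I1 integral (f out))
#4 |J2  (J2: last free bond brings effort in)

2  (C1, I1 all integral)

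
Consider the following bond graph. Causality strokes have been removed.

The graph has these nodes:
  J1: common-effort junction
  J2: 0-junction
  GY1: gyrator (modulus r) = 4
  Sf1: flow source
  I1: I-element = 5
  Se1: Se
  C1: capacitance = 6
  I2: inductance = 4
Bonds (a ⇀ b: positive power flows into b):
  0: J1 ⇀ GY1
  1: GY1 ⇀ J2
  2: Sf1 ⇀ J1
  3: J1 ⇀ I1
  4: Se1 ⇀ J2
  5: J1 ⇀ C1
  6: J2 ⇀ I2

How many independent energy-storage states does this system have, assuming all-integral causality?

β2 |Sf1  (Sf1 fixes flow; stroke at Sf1)
β4 |J2  (Se1 (Se) sets effort on bond)
β1 |GY1  (common-e at J2 fixed by 4)
β6 |I2  (J2: bond 4 brought effort, rest push out)
β0 |GY1  (through GY1, causality inverts; strokes same side of GY1)
β3 |I1  (prefer integral on I1)
β5 |J1  (only one effort-in slot at J1)

3  (C1, I1, I2 all integral)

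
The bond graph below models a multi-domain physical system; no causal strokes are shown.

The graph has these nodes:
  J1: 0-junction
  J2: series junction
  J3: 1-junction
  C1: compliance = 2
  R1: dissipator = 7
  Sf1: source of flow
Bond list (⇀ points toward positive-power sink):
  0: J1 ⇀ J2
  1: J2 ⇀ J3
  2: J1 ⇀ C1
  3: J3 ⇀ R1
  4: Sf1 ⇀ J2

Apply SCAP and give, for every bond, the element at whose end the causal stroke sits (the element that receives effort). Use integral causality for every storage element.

b4 stroke at Sf1  (source Sf1 imposes f)
b0 stroke at J2  (1-jn J2 has f-setter on 4)
b1 stroke at J2  (common-f at J2 fixed by 4)
b3 stroke at J3  (J3 flow already set via bond 1)
b2 stroke at J1  (J1: last free bond brings effort in)

β0 stroke at J2
β1 stroke at J2
β2 stroke at J1
β3 stroke at J3
β4 stroke at Sf1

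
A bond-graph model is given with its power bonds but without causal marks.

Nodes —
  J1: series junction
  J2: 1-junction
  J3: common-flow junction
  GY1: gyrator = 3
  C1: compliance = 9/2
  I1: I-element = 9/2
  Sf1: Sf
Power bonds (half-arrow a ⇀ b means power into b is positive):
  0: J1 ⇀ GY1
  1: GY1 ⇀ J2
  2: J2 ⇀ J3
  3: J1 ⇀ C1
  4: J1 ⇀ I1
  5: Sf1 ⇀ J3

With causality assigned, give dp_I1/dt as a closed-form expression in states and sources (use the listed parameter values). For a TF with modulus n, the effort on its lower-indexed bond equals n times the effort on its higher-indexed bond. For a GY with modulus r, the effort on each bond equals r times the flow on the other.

b5 →Sf1  (Sf1: flow source, stroke at near end)
b2 →J3  (common-f at J3 fixed by 5)
b1 →J2  (J2: bond 2 brought flow, rest push out)
b0 →J1  (GY1: gyrator matches bond 1)
b3 →J1  (prefer integral on C1)
b4 →I1  (J1 needs exactly one f-in)

dp_I1/dt = -3*F_Sf1 - 2*q_C1/9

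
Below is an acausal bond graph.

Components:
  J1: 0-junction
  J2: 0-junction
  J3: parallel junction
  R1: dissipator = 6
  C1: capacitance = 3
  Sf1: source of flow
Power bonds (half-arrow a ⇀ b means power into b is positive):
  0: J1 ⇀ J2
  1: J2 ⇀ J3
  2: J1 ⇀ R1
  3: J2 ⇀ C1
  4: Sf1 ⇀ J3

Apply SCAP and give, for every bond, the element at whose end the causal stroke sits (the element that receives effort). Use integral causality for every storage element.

bond 4 stroke→Sf1  (Sf1 (Sf) sets flow on bond)
bond 1 stroke→J3  (J3 needs exactly one e-in)
bond 3 stroke→J2  (C1: C, integral causality)
bond 0 stroke→J1  (J2 effort already set via bond 3)
bond 2 stroke→R1  (0-jn J1 has e-setter on 0)

#0 →J1
#1 →J3
#2 →R1
#3 →J2
#4 →Sf1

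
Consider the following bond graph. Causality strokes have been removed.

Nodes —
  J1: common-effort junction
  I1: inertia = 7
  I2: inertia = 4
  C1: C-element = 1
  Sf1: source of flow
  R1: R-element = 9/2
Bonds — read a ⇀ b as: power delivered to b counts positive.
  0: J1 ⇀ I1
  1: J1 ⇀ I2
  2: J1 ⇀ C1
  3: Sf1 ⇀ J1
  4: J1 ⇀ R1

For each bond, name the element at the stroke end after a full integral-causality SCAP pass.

b0 |I1
b1 |I2
b2 |J1
b3 |Sf1
b4 |R1

b3 stroke→Sf1  (source Sf1 imposes f)
b0 stroke→I1  (I1 integral (f out))
b1 stroke→I2  (I2 outputs flow p/I2)
b2 stroke→J1  (C1 integral (e out))
b4 stroke→R1  (0-jn J1 has e-setter on 2)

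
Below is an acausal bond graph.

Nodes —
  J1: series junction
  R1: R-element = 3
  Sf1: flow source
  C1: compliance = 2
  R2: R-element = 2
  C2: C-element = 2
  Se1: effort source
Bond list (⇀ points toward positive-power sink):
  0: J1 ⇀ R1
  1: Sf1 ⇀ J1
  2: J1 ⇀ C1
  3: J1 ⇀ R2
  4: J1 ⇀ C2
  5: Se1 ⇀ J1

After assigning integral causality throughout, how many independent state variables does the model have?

2  (C1, C2 all integral)

#1 |Sf1  (Sf1 fixes flow; stroke at Sf1)
#5 |J1  (Se1 (Se) sets effort on bond)
#0 |J1  (J1: bond 1 brought flow, rest push out)
#2 |J1  (J1 flow already set via bond 1)
#3 |J1  (1-jn J1 has f-setter on 1)
#4 |J1  (1-jn J1 has f-setter on 1)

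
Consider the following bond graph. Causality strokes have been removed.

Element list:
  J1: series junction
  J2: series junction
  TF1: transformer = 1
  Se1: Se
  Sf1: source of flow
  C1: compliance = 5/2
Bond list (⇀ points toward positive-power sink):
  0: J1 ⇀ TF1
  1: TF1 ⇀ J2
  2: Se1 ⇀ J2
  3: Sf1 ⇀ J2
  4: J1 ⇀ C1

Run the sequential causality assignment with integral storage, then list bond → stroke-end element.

bond 2 →J2  (Se1 fixes effort; stroke away)
bond 3 →Sf1  (source Sf1 imposes f)
bond 1 →J2  (common-f at J2 fixed by 3)
bond 0 →TF1  (TF1 one-in-one-out from 1)
bond 4 →J1  (common-f at J1 fixed by 0)

b0 stroke at TF1
b1 stroke at J2
b2 stroke at J2
b3 stroke at Sf1
b4 stroke at J1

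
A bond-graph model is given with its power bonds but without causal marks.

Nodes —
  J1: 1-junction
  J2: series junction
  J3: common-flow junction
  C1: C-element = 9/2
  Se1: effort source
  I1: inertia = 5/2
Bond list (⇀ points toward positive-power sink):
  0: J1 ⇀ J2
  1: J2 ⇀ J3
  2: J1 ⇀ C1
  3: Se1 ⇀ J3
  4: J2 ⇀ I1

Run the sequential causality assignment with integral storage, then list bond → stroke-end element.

#3 |J3  (source Se1 imposes e)
#1 |J2  (J3: last free bond brings flow in)
#2 |J1  (C1 integral (e out))
#0 |J2  (J1: last free bond brings flow in)
#4 |I1  (only one flow-in slot at J2)

β0 stroke→J2
β1 stroke→J2
β2 stroke→J1
β3 stroke→J3
β4 stroke→I1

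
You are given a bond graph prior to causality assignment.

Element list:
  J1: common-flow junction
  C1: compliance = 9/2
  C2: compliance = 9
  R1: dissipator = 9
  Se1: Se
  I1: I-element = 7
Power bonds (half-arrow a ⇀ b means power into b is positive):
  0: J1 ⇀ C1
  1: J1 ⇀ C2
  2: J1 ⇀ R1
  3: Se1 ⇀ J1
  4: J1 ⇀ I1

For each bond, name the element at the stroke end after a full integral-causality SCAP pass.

b3 stroke→J1  (Se1: effort source, stroke at far end)
b0 stroke→J1  (prefer integral on C1)
b1 stroke→J1  (C2 outputs effort q/C2)
b4 stroke→I1  (prefer integral on I1)
b2 stroke→J1  (J1: bond 4 brought flow, rest push out)

β0 stroke at J1
β1 stroke at J1
β2 stroke at J1
β3 stroke at J1
β4 stroke at I1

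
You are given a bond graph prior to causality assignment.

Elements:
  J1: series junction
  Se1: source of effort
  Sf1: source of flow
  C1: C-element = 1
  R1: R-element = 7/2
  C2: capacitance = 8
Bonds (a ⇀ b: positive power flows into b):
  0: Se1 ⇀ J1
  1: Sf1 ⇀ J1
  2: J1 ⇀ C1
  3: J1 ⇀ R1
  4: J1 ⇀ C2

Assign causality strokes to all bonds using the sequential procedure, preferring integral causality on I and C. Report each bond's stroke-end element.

#0 stroke at J1  (Se1 (Se) sets effort on bond)
#1 stroke at Sf1  (source Sf1 imposes f)
#2 stroke at J1  (1-jn J1 has f-setter on 1)
#3 stroke at J1  (J1: bond 1 brought flow, rest push out)
#4 stroke at J1  (common-f at J1 fixed by 1)

bond 0 |J1
bond 1 |Sf1
bond 2 |J1
bond 3 |J1
bond 4 |J1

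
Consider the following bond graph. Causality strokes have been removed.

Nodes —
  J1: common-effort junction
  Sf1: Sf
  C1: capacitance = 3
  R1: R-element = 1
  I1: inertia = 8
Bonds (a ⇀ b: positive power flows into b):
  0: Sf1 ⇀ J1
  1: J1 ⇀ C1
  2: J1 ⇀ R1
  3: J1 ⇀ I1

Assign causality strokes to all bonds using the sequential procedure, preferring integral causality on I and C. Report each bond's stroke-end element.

bond 0 stroke at Sf1  (source Sf1 imposes f)
bond 1 stroke at J1  (prefer integral on C1)
bond 2 stroke at R1  (J1: bond 1 brought effort, rest push out)
bond 3 stroke at I1  (J1: bond 1 brought effort, rest push out)

bond 0 stroke at Sf1
bond 1 stroke at J1
bond 2 stroke at R1
bond 3 stroke at I1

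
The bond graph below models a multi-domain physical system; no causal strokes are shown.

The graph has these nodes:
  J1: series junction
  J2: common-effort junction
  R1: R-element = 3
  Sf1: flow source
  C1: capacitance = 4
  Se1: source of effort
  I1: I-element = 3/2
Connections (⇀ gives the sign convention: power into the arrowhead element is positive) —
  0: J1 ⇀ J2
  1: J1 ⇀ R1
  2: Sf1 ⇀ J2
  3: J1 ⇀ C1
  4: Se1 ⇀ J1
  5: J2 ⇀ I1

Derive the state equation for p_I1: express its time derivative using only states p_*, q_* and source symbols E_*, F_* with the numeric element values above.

dp_I1/dt = E_Se1 + 3*F_Sf1 - 2*p_I1 - q_C1/4

#2 |Sf1  (Sf1 (Sf) sets flow on bond)
#4 |J1  (Se1: effort source, stroke at far end)
#3 |J1  (C1 integral (e out))
#5 |I1  (prefer integral on I1)
#0 |J2  (only one effort-in slot at J2)
#1 |J1  (J1: bond 0 brought flow, rest push out)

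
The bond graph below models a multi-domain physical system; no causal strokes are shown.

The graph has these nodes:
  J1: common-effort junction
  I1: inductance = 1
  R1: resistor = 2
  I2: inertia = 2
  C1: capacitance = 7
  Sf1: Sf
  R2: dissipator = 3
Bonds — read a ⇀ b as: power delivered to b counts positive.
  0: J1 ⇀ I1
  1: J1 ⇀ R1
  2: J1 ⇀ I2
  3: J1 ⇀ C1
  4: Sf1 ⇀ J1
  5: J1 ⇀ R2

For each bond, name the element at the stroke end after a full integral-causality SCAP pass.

bond 0 |I1
bond 1 |R1
bond 2 |I2
bond 3 |J1
bond 4 |Sf1
bond 5 |R2

#4 stroke→Sf1  (source Sf1 imposes f)
#0 stroke→I1  (prefer integral on I1)
#2 stroke→I2  (prefer integral on I2)
#3 stroke→J1  (prefer integral on C1)
#1 stroke→R1  (J1 effort already set via bond 3)
#5 stroke→R2  (common-e at J1 fixed by 3)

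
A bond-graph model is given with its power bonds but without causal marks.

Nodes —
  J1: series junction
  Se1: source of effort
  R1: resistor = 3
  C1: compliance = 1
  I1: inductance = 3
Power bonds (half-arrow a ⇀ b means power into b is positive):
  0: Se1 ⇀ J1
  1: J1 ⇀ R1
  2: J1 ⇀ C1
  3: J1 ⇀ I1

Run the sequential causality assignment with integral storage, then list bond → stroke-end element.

#0 stroke at J1  (Se1: effort source, stroke at far end)
#2 stroke at J1  (prefer integral on C1)
#3 stroke at I1  (prefer integral on I1)
#1 stroke at J1  (common-f at J1 fixed by 3)

b0 stroke at J1
b1 stroke at J1
b2 stroke at J1
b3 stroke at I1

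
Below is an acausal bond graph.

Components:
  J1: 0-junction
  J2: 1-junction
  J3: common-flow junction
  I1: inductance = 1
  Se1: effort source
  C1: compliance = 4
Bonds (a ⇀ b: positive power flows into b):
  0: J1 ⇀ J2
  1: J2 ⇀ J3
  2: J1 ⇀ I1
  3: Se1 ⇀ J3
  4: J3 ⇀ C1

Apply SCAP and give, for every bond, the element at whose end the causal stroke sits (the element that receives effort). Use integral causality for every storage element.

b3 |J3  (source Se1 imposes e)
b2 |I1  (I1: I, integral causality)
b0 |J1  (closing 0-jn rule on J1)
b1 |J2  (1-jn J2 has f-setter on 0)
b4 |J3  (J3: bond 1 brought flow, rest push out)

β0 stroke→J1
β1 stroke→J2
β2 stroke→I1
β3 stroke→J3
β4 stroke→J3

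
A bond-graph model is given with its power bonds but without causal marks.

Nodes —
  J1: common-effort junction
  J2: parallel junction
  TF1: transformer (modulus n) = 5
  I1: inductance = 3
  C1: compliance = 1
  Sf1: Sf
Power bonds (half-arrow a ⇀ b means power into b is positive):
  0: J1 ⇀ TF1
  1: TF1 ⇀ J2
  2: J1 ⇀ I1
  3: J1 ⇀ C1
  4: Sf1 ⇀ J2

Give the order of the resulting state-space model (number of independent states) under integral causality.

β4 |Sf1  (Sf1: flow source, stroke at near end)
β1 |J2  (J2 needs exactly one e-in)
β0 |TF1  (TF TF1: opposite of bond 1)
β2 |I1  (prefer integral on I1)
β3 |J1  (closing 0-jn rule on J1)

2  (C1, I1 all integral)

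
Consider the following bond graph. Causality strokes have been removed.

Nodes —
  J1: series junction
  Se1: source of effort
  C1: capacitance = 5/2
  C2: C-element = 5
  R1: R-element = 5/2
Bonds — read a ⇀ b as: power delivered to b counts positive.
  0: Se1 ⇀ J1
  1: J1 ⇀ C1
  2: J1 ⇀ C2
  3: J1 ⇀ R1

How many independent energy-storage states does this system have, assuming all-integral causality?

b0 →J1  (Se1 fixes effort; stroke away)
b1 →J1  (prefer integral on C1)
b2 →J1  (C2 outputs effort q/C2)
b3 →R1  (J1 needs exactly one f-in)

2  (C1, C2 all integral)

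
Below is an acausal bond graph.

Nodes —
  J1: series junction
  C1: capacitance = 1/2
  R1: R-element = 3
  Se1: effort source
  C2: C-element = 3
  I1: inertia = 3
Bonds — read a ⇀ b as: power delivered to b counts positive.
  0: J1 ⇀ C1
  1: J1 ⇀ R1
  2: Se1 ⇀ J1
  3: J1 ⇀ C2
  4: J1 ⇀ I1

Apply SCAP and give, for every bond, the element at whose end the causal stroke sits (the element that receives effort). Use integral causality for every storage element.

b2 →J1  (Se1 (Se) sets effort on bond)
b0 →J1  (C1 integral (e out))
b3 →J1  (C2 outputs effort q/C2)
b4 →I1  (prefer integral on I1)
b1 →J1  (J1: bond 4 brought flow, rest push out)

b0 stroke at J1
b1 stroke at J1
b2 stroke at J1
b3 stroke at J1
b4 stroke at I1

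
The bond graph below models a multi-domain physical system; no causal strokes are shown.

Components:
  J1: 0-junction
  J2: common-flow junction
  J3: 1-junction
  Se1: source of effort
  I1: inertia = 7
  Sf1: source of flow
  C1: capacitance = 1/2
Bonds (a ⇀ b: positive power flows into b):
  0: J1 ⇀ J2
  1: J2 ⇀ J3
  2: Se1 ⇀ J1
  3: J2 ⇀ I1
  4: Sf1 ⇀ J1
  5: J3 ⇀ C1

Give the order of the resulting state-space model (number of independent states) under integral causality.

bond 2 stroke→J1  (Se1 (Se) sets effort on bond)
bond 4 stroke→Sf1  (Sf1 (Sf) sets flow on bond)
bond 0 stroke→J2  (0-jn J1 has e-setter on 2)
bond 3 stroke→I1  (prefer integral on I1)
bond 1 stroke→J2  (1-jn J2 has f-setter on 3)
bond 5 stroke→J3  (J3 flow already set via bond 1)

2  (C1, I1 all integral)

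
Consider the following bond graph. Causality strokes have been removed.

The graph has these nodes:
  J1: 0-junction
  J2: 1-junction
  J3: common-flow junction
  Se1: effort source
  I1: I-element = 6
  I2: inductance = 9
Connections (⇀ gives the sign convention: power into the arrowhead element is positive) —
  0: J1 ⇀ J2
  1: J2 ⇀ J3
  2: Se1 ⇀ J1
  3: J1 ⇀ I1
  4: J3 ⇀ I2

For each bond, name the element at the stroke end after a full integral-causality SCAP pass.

#0 stroke at J2
#1 stroke at J3
#2 stroke at J1
#3 stroke at I1
#4 stroke at I2

bond 2 stroke at J1  (source Se1 imposes e)
bond 0 stroke at J2  (common-e at J1 fixed by 2)
bond 3 stroke at I1  (J1: bond 2 brought effort, rest push out)
bond 1 stroke at J3  (only one flow-in slot at J2)
bond 4 stroke at I2  (J3: last free bond brings flow in)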